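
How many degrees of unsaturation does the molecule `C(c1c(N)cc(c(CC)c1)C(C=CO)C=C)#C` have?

8

Molecular formula from the SMILES: C15H17NO.
DoU = (2C + 2 + N − H − X)/2 = (2·15 + 2 + 1 − 17 − 0)/2 = 16/2 = 8.
(Structurally: 1 ring(s) + 7 π bond(s) = 8.)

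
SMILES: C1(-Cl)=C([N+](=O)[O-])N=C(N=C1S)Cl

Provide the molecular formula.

Heavy atoms from the SMILES: 4 C, 2 Cl, 3 N, 2 O, 1 S.
Implicit hydrogens by atom environment:
  4 × C (aromatic): no H
  2 × Cl: no H
  2 × N (aromatic): no H
  1 × N (charge +1): no H
  1 × O: no H
  1 × O (charge -1): no H
  1 × S: 1 H
  Total hydrogens = 1.
Molecular formula: C4HCl2N3O2S

C4HCl2N3O2S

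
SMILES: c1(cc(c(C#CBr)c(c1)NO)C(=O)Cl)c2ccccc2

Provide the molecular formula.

C15H9BrClNO2

Heavy atoms from the SMILES: 1 Br, 15 C, 1 Cl, 1 N, 2 O.
Implicit hydrogens by atom environment:
  7 × C (aromatic): 1 H each → 7
  5 × C (aromatic): no H
  3 × C: no H
  1 × Br: no H
  1 × Cl: no H
  1 × N: 1 H
  1 × O: 1 H
  1 × O: no H
  Total hydrogens = 9.
Molecular formula: C15H9BrClNO2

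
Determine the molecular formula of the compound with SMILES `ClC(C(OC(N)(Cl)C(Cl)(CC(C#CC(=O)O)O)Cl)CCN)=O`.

C11H14Cl4N2O5

Heavy atoms from the SMILES: 11 C, 4 Cl, 2 N, 5 O.
Implicit hydrogens by atom environment:
  6 × C: no H
  4 × Cl: no H
  3 × C: 2 H each → 6
  3 × O: no H
  2 × C: 1 H each → 2
  2 × N: 2 H each → 4
  2 × O: 1 H each → 2
  Total hydrogens = 14.
Molecular formula: C11H14Cl4N2O5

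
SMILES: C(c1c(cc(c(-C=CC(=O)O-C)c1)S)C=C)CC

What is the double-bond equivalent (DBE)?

7

Molecular formula from the SMILES: C15H18O2S.
DoU = (2C + 2 + N − H − X)/2 = (2·15 + 2 + 0 − 18 − 0)/2 = 14/2 = 7.
(Structurally: 1 ring(s) + 6 π bond(s) = 7.)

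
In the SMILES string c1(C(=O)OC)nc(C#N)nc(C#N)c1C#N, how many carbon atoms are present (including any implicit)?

9

The symbol for carbon appears 9 times in the SMILES. Lowercase c denotes aromatic carbon and counts toward C.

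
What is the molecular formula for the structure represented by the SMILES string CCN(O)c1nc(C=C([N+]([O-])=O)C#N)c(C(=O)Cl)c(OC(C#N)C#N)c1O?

C14H9ClN6O6

Heavy atoms from the SMILES: 14 C, 1 Cl, 6 N, 6 O.
Implicit hydrogens by atom environment:
  5 × C (aromatic): no H
  5 × C: no H
  4 × N: no H
  3 × O: no H
  2 × C: 1 H each → 2
  2 × O: 1 H each → 2
  1 × C: 3 H
  1 × C: 2 H
  1 × Cl: no H
  1 × N (aromatic): no H
  1 × N (charge +1): no H
  1 × O (charge -1): no H
  Total hydrogens = 9.
Molecular formula: C14H9ClN6O6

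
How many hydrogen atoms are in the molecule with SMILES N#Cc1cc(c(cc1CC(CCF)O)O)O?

12

Hydrogens are implicit in SMILES; fill each atom to its normal valence:
  4 × C (aromatic): no H
  3 × C: 2 H each → 6
  3 × O: 1 H each → 3
  2 × C (aromatic): 1 H each → 2
  1 × C: 1 H
  1 × C: no H
  1 × F: no H
  1 × N: no H
  Total hydrogens = 12.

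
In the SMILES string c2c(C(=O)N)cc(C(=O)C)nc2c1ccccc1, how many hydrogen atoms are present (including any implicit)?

Hydrogens are implicit in SMILES; fill each atom to its normal valence:
  7 × C (aromatic): 1 H each → 7
  4 × C (aromatic): no H
  2 × C: no H
  2 × O: no H
  1 × C: 3 H
  1 × N: 2 H
  1 × N (aromatic): no H
  Total hydrogens = 12.

12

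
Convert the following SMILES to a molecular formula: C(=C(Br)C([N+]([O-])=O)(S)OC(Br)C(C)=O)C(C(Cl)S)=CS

Heavy atoms from the SMILES: 2 Br, 9 C, 1 Cl, 1 N, 4 O, 3 S.
Implicit hydrogens by atom environment:
  4 × C: 1 H each → 4
  4 × C: no H
  3 × O: no H
  3 × S: 1 H each → 3
  2 × Br: no H
  1 × C: 3 H
  1 × Cl: no H
  1 × N (charge +1): no H
  1 × O (charge -1): no H
  Total hydrogens = 10.
Molecular formula: C9H10Br2ClNO4S3

C9H10Br2ClNO4S3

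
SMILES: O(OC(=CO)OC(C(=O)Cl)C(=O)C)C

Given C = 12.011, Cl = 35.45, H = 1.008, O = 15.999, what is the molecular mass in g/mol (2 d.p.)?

224.59

Molecular formula: C7H9ClO6.
M = 7×12.011 + 1×35.45 + 9×1.008 + 6×15.999 = 224.59 g/mol.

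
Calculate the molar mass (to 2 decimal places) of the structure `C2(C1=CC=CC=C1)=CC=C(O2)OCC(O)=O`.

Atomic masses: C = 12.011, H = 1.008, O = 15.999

218.21

Molecular formula: C12H10O4.
M = 12×12.011 + 10×1.008 + 4×15.999 = 218.21 g/mol.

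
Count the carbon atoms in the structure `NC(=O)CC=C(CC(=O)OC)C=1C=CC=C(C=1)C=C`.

15

The symbol for carbon appears 15 times in the SMILES.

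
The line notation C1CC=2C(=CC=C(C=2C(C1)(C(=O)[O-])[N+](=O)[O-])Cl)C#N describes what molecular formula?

Heavy atoms from the SMILES: 12 C, 1 Cl, 2 N, 4 O.
Implicit hydrogens by atom environment:
  4 × C (aromatic): no H
  3 × C: 2 H each → 6
  3 × C: no H
  2 × C (aromatic): 1 H each → 2
  2 × O: no H
  2 × O (charge -1): no H
  1 × Cl: no H
  1 × N: no H
  1 × N (charge +1): no H
  Total hydrogens = 8.
Net charge -1.
Molecular formula: C12H8ClN2O4-

C12H8ClN2O4-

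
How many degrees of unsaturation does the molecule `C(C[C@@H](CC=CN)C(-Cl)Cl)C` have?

Molecular formula from the SMILES: C8H15Cl2N.
DoU = (2C + 2 + N − H − X)/2 = (2·8 + 2 + 1 − 15 − 2)/2 = 2/2 = 1.
(Structurally: 0 ring(s) + 1 π bond(s) = 1.)

1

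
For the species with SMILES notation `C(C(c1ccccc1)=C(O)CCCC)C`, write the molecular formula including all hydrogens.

C14H20O

Heavy atoms from the SMILES: 14 C, 1 O.
Implicit hydrogens by atom environment:
  5 × C (aromatic): 1 H each → 5
  4 × C: 2 H each → 8
  2 × C: 3 H each → 6
  2 × C: no H
  1 × C (aromatic): no H
  1 × O: 1 H
  Total hydrogens = 20.
Molecular formula: C14H20O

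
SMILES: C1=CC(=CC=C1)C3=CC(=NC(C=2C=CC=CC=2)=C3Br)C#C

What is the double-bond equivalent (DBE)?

Molecular formula from the SMILES: C19H12BrN.
DoU = (2C + 2 + N − H − X)/2 = (2·19 + 2 + 1 − 12 − 1)/2 = 28/2 = 14.
(Structurally: 3 ring(s) + 11 π bond(s) = 14.)

14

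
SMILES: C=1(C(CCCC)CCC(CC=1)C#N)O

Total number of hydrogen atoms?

Hydrogens are implicit in SMILES; fill each atom to its normal valence:
  6 × C: 2 H each → 12
  3 × C: 1 H each → 3
  2 × C: no H
  1 × C: 3 H
  1 × N: no H
  1 × O: 1 H
  Total hydrogens = 19.

19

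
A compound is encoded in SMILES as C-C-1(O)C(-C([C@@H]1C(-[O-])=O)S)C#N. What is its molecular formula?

C7H8NO3S-

Heavy atoms from the SMILES: 7 C, 1 N, 3 O, 1 S.
Implicit hydrogens by atom environment:
  3 × C: 1 H each → 3
  3 × C: no H
  1 × C: 3 H
  1 × N: no H
  1 × O: 1 H
  1 × O: no H
  1 × O (charge -1): no H
  1 × S: 1 H
  Total hydrogens = 8.
Net charge -1.
Molecular formula: C7H8NO3S-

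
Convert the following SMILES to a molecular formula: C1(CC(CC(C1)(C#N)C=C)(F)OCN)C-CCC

C14H23FN2O

Heavy atoms from the SMILES: 14 C, 1 F, 2 N, 1 O.
Implicit hydrogens by atom environment:
  8 × C: 2 H each → 16
  3 × C: no H
  2 × C: 1 H each → 2
  1 × C: 3 H
  1 × F: no H
  1 × N: 2 H
  1 × N: no H
  1 × O: no H
  Total hydrogens = 23.
Molecular formula: C14H23FN2O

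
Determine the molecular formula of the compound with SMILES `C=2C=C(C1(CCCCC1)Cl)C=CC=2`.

C12H15Cl

Heavy atoms from the SMILES: 12 C, 1 Cl.
Implicit hydrogens by atom environment:
  5 × C: 2 H each → 10
  5 × C (aromatic): 1 H each → 5
  1 × C: no H
  1 × C (aromatic): no H
  1 × Cl: no H
  Total hydrogens = 15.
Molecular formula: C12H15Cl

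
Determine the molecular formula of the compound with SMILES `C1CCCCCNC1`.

Heavy atoms from the SMILES: 7 C, 1 N.
Implicit hydrogens by atom environment:
  7 × C: 2 H each → 14
  1 × N: 1 H
  Total hydrogens = 15.
Molecular formula: C7H15N

C7H15N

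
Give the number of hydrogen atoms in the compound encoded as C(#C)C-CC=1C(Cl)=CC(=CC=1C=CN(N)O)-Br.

Hydrogens are implicit in SMILES; fill each atom to its normal valence:
  4 × C (aromatic): no H
  3 × C: 1 H each → 3
  2 × C: 2 H each → 4
  2 × C (aromatic): 1 H each → 2
  1 × Br: no H
  1 × C: no H
  1 × Cl: no H
  1 × N: 2 H
  1 × N: no H
  1 × O: 1 H
  Total hydrogens = 12.

12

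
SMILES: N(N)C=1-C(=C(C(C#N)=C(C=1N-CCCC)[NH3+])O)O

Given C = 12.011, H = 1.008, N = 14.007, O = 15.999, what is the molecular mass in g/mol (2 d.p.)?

Molecular formula: C11H18N5O2+.
M = 11×12.011 + 18×1.008 + 5×14.007 + 2×15.999 = 252.30 g/mol.

252.30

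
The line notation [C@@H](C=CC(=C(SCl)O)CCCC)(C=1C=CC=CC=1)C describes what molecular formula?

C16H21ClOS

Heavy atoms from the SMILES: 16 C, 1 Cl, 1 O, 1 S.
Implicit hydrogens by atom environment:
  5 × C (aromatic): 1 H each → 5
  3 × C: 2 H each → 6
  3 × C: 1 H each → 3
  2 × C: 3 H each → 6
  2 × C: no H
  1 × C (aromatic): no H
  1 × Cl: no H
  1 × O: 1 H
  1 × S: no H
  Total hydrogens = 21.
Molecular formula: C16H21ClOS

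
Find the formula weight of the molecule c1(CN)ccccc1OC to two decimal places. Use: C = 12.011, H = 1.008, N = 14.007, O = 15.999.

Molecular formula: C8H11NO.
M = 8×12.011 + 11×1.008 + 1×14.007 + 1×15.999 = 137.18 g/mol.

137.18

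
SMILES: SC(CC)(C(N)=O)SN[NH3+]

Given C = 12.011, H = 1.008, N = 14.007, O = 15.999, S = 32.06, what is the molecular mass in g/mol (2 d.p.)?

182.28

Molecular formula: C4H12N3OS2+.
M = 4×12.011 + 12×1.008 + 3×14.007 + 1×15.999 + 2×32.06 = 182.28 g/mol.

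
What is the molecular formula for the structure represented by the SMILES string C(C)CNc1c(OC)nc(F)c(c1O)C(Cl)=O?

Heavy atoms from the SMILES: 10 C, 1 Cl, 1 F, 2 N, 3 O.
Implicit hydrogens by atom environment:
  5 × C (aromatic): no H
  2 × C: 3 H each → 6
  2 × C: 2 H each → 4
  2 × O: no H
  1 × C: no H
  1 × Cl: no H
  1 × F: no H
  1 × N: 1 H
  1 × N (aromatic): no H
  1 × O: 1 H
  Total hydrogens = 12.
Molecular formula: C10H12ClFN2O3

C10H12ClFN2O3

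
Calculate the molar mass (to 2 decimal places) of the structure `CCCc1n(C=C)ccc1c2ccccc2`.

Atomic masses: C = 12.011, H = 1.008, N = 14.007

Molecular formula: C15H17N.
M = 15×12.011 + 17×1.008 + 1×14.007 = 211.31 g/mol.

211.31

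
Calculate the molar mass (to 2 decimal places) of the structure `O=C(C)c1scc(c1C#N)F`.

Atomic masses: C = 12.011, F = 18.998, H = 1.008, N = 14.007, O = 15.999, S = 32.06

Molecular formula: C7H4FNOS.
M = 7×12.011 + 1×18.998 + 4×1.008 + 1×14.007 + 1×15.999 + 1×32.06 = 169.17 g/mol.

169.17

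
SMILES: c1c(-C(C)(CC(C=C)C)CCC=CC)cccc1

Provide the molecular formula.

C18H26

Heavy atoms from the SMILES: 18 C.
Implicit hydrogens by atom environment:
  5 × C (aromatic): 1 H each → 5
  4 × C: 2 H each → 8
  4 × C: 1 H each → 4
  3 × C: 3 H each → 9
  1 × C: no H
  1 × C (aromatic): no H
  Total hydrogens = 26.
Molecular formula: C18H26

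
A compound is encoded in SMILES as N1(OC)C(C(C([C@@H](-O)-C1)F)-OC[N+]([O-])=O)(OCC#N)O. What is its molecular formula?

Heavy atoms from the SMILES: 9 C, 1 F, 3 N, 7 O.
Implicit hydrogens by atom environment:
  4 × O: no H
  3 × C: 2 H each → 6
  3 × C: 1 H each → 3
  2 × C: no H
  2 × N: no H
  2 × O: 1 H each → 2
  1 × C: 3 H
  1 × F: no H
  1 × N (charge +1): no H
  1 × O (charge -1): no H
  Total hydrogens = 14.
Molecular formula: C9H14FN3O7

C9H14FN3O7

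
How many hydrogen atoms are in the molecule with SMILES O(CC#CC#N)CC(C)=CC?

11

Hydrogens are implicit in SMILES; fill each atom to its normal valence:
  4 × C: no H
  2 × C: 3 H each → 6
  2 × C: 2 H each → 4
  1 × C: 1 H
  1 × N: no H
  1 × O: no H
  Total hydrogens = 11.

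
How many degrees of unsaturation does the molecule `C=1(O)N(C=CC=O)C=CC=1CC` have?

5

Molecular formula from the SMILES: C9H11NO2.
DoU = (2C + 2 + N − H − X)/2 = (2·9 + 2 + 1 − 11 − 0)/2 = 10/2 = 5.
(Structurally: 1 ring(s) + 4 π bond(s) = 5.)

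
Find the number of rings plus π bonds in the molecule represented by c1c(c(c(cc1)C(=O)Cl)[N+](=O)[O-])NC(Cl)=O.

7

Molecular formula from the SMILES: C8H4Cl2N2O4.
DoU = (2C + 2 + N − H − X)/2 = (2·8 + 2 + 2 − 4 − 2)/2 = 14/2 = 7.
(Structurally: 1 ring(s) + 6 π bond(s) = 7.)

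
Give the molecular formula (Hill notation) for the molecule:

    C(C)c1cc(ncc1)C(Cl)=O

C8H8ClNO

Heavy atoms from the SMILES: 8 C, 1 Cl, 1 N, 1 O.
Implicit hydrogens by atom environment:
  3 × C (aromatic): 1 H each → 3
  2 × C (aromatic): no H
  1 × C: 3 H
  1 × C: 2 H
  1 × C: no H
  1 × Cl: no H
  1 × N (aromatic): no H
  1 × O: no H
  Total hydrogens = 8.
Molecular formula: C8H8ClNO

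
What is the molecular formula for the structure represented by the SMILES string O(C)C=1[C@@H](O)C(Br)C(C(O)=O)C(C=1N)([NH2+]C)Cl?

Heavy atoms from the SMILES: 1 Br, 9 C, 1 Cl, 2 N, 4 O.
Implicit hydrogens by atom environment:
  4 × C: no H
  3 × C: 1 H each → 3
  2 × C: 3 H each → 6
  2 × O: 1 H each → 2
  2 × O: no H
  1 × Br: no H
  1 × Cl: no H
  1 × N: 2 H
  1 × N (charge +1): 2 H
  Total hydrogens = 15.
Net charge +1.
Molecular formula: C9H15BrClN2O4+

C9H15BrClN2O4+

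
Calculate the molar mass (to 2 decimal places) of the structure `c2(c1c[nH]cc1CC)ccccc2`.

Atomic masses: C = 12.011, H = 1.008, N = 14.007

Molecular formula: C12H13N.
M = 12×12.011 + 13×1.008 + 1×14.007 = 171.24 g/mol.

171.24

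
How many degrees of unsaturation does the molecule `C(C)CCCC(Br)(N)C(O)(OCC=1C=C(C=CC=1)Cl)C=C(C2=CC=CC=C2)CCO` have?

9

Molecular formula from the SMILES: C24H31BrClNO3.
DoU = (2C + 2 + N − H − X)/2 = (2·24 + 2 + 1 − 31 − 2)/2 = 18/2 = 9.
(Structurally: 2 ring(s) + 7 π bond(s) = 9.)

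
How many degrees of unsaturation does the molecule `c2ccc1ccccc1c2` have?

Molecular formula from the SMILES: C10H8.
DoU = (2C + 2 + N − H − X)/2 = (2·10 + 2 + 0 − 8 − 0)/2 = 14/2 = 7.
(Structurally: 2 ring(s) + 5 π bond(s) = 7.)

7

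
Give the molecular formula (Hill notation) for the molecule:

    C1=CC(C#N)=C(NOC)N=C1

Heavy atoms from the SMILES: 7 C, 3 N, 1 O.
Implicit hydrogens by atom environment:
  3 × C (aromatic): 1 H each → 3
  2 × C (aromatic): no H
  1 × C: 3 H
  1 × C: no H
  1 × N: 1 H
  1 × N (aromatic): no H
  1 × N: no H
  1 × O: no H
  Total hydrogens = 7.
Molecular formula: C7H7N3O

C7H7N3O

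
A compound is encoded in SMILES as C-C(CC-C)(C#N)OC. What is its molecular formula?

Heavy atoms from the SMILES: 7 C, 1 N, 1 O.
Implicit hydrogens by atom environment:
  3 × C: 3 H each → 9
  2 × C: 2 H each → 4
  2 × C: no H
  1 × N: no H
  1 × O: no H
  Total hydrogens = 13.
Molecular formula: C7H13NO

C7H13NO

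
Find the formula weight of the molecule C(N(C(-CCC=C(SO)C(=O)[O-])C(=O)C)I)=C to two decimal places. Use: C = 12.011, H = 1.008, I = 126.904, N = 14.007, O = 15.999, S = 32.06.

370.18

Molecular formula: C10H13INO4S-.
M = 10×12.011 + 13×1.008 + 1×126.904 + 1×14.007 + 4×15.999 + 1×32.06 = 370.18 g/mol.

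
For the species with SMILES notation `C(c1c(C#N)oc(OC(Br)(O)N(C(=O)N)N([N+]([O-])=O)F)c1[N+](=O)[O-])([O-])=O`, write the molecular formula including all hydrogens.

C8H3BrFN6O10-

Heavy atoms from the SMILES: 1 Br, 8 C, 1 F, 6 N, 10 O.
Implicit hydrogens by atom environment:
  5 × O: no H
  4 × C (aromatic): no H
  4 × C: no H
  3 × N: no H
  3 × O (charge -1): no H
  2 × N (charge +1): no H
  1 × Br: no H
  1 × F: no H
  1 × N: 2 H
  1 × O: 1 H
  1 × O (aromatic): no H
  Total hydrogens = 3.
Net charge -1.
Molecular formula: C8H3BrFN6O10-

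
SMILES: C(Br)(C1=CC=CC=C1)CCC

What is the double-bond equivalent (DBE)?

4

Molecular formula from the SMILES: C10H13Br.
DoU = (2C + 2 + N − H − X)/2 = (2·10 + 2 + 0 − 13 − 1)/2 = 8/2 = 4.
(Structurally: 1 ring(s) + 3 π bond(s) = 4.)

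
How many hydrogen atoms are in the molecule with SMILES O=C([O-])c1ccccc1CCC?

Hydrogens are implicit in SMILES; fill each atom to its normal valence:
  4 × C (aromatic): 1 H each → 4
  2 × C: 2 H each → 4
  2 × C (aromatic): no H
  1 × C: 3 H
  1 × C: no H
  1 × O: no H
  1 × O (charge -1): no H
  Total hydrogens = 11.

11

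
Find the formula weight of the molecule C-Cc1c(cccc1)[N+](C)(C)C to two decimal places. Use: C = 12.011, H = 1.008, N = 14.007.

Molecular formula: C11H18N+.
M = 11×12.011 + 18×1.008 + 1×14.007 = 164.27 g/mol.

164.27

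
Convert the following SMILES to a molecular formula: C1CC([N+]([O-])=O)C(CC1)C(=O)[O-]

Heavy atoms from the SMILES: 7 C, 1 N, 4 O.
Implicit hydrogens by atom environment:
  4 × C: 2 H each → 8
  2 × C: 1 H each → 2
  2 × O: no H
  2 × O (charge -1): no H
  1 × C: no H
  1 × N (charge +1): no H
  Total hydrogens = 10.
Net charge -1.
Molecular formula: C7H10NO4-

C7H10NO4-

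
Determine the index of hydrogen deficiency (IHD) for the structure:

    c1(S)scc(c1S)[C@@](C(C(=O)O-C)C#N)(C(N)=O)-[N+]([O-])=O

Molecular formula from the SMILES: C10H9N3O5S3.
DoU = (2C + 2 + N − H − X)/2 = (2·10 + 2 + 3 − 9 − 0)/2 = 16/2 = 8.
(Structurally: 1 ring(s) + 7 π bond(s) = 8.)

8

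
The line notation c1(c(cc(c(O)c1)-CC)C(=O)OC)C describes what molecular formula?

Heavy atoms from the SMILES: 11 C, 3 O.
Implicit hydrogens by atom environment:
  4 × C (aromatic): no H
  3 × C: 3 H each → 9
  2 × C (aromatic): 1 H each → 2
  2 × O: no H
  1 × C: 2 H
  1 × C: no H
  1 × O: 1 H
  Total hydrogens = 14.
Molecular formula: C11H14O3

C11H14O3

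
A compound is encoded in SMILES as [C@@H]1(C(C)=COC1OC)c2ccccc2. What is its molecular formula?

C12H14O2

Heavy atoms from the SMILES: 12 C, 2 O.
Implicit hydrogens by atom environment:
  5 × C (aromatic): 1 H each → 5
  3 × C: 1 H each → 3
  2 × C: 3 H each → 6
  2 × O: no H
  1 × C: no H
  1 × C (aromatic): no H
  Total hydrogens = 14.
Molecular formula: C12H14O2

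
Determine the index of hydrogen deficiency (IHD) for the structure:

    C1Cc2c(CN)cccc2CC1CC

5

Molecular formula from the SMILES: C13H19N.
DoU = (2C + 2 + N − H − X)/2 = (2·13 + 2 + 1 − 19 − 0)/2 = 10/2 = 5.
(Structurally: 2 ring(s) + 3 π bond(s) = 5.)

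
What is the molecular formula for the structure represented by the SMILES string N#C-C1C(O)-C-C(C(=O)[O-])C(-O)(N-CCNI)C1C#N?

Heavy atoms from the SMILES: 11 C, 1 I, 4 N, 4 O.
Implicit hydrogens by atom environment:
  4 × C: 1 H each → 4
  4 × C: no H
  3 × C: 2 H each → 6
  2 × N: 1 H each → 2
  2 × N: no H
  2 × O: 1 H each → 2
  1 × I: no H
  1 × O: no H
  1 × O (charge -1): no H
  Total hydrogens = 14.
Net charge -1.
Molecular formula: C11H14IN4O4-

C11H14IN4O4-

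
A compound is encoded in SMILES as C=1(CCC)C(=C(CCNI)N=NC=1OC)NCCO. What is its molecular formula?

Heavy atoms from the SMILES: 12 C, 1 I, 4 N, 2 O.
Implicit hydrogens by atom environment:
  6 × C: 2 H each → 12
  4 × C (aromatic): no H
  2 × C: 3 H each → 6
  2 × N: 1 H each → 2
  2 × N (aromatic): no H
  1 × I: no H
  1 × O: 1 H
  1 × O: no H
  Total hydrogens = 21.
Molecular formula: C12H21IN4O2

C12H21IN4O2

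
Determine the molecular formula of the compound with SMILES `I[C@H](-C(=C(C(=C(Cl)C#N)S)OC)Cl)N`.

Heavy atoms from the SMILES: 7 C, 2 Cl, 1 I, 2 N, 1 O, 1 S.
Implicit hydrogens by atom environment:
  5 × C: no H
  2 × Cl: no H
  1 × C: 3 H
  1 × C: 1 H
  1 × I: no H
  1 × N: 2 H
  1 × N: no H
  1 × O: no H
  1 × S: 1 H
  Total hydrogens = 7.
Molecular formula: C7H7Cl2IN2OS

C7H7Cl2IN2OS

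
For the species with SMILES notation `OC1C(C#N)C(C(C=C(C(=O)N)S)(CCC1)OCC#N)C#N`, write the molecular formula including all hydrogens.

Heavy atoms from the SMILES: 14 C, 4 N, 3 O, 1 S.
Implicit hydrogens by atom environment:
  6 × C: no H
  4 × C: 2 H each → 8
  4 × C: 1 H each → 4
  3 × N: no H
  2 × O: no H
  1 × N: 2 H
  1 × O: 1 H
  1 × S: 1 H
  Total hydrogens = 16.
Molecular formula: C14H16N4O3S

C14H16N4O3S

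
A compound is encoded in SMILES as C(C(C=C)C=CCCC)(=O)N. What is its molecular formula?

C9H15NO

Heavy atoms from the SMILES: 9 C, 1 N, 1 O.
Implicit hydrogens by atom environment:
  4 × C: 1 H each → 4
  3 × C: 2 H each → 6
  1 × C: 3 H
  1 × C: no H
  1 × N: 2 H
  1 × O: no H
  Total hydrogens = 15.
Molecular formula: C9H15NO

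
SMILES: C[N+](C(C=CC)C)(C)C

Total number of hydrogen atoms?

Hydrogens are implicit in SMILES; fill each atom to its normal valence:
  5 × C: 3 H each → 15
  3 × C: 1 H each → 3
  1 × N (charge +1): no H
  Total hydrogens = 18.

18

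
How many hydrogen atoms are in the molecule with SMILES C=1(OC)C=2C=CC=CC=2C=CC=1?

10

Hydrogens are implicit in SMILES; fill each atom to its normal valence:
  7 × C (aromatic): 1 H each → 7
  3 × C (aromatic): no H
  1 × C: 3 H
  1 × O: no H
  Total hydrogens = 10.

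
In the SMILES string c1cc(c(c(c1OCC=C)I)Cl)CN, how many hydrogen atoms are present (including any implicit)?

11

Hydrogens are implicit in SMILES; fill each atom to its normal valence:
  4 × C (aromatic): no H
  3 × C: 2 H each → 6
  2 × C (aromatic): 1 H each → 2
  1 × C: 1 H
  1 × Cl: no H
  1 × I: no H
  1 × N: 2 H
  1 × O: no H
  Total hydrogens = 11.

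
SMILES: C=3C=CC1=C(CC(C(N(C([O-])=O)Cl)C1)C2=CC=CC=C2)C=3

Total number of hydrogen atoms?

Hydrogens are implicit in SMILES; fill each atom to its normal valence:
  9 × C (aromatic): 1 H each → 9
  3 × C (aromatic): no H
  2 × C: 2 H each → 4
  2 × C: 1 H each → 2
  1 × C: no H
  1 × Cl: no H
  1 × N: no H
  1 × O: no H
  1 × O (charge -1): no H
  Total hydrogens = 15.

15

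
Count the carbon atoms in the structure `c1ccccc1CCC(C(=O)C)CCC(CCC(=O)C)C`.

The symbol for carbon appears 19 times in the SMILES. Lowercase c denotes aromatic carbon and counts toward C.

19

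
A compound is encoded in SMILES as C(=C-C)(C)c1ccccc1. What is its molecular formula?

Heavy atoms from the SMILES: 10 C.
Implicit hydrogens by atom environment:
  5 × C (aromatic): 1 H each → 5
  2 × C: 3 H each → 6
  1 × C: 1 H
  1 × C: no H
  1 × C (aromatic): no H
  Total hydrogens = 12.
Molecular formula: C10H12

C10H12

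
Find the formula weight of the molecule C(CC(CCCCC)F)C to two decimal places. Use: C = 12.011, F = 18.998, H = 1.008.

146.25

Molecular formula: C9H19F.
M = 9×12.011 + 1×18.998 + 19×1.008 = 146.25 g/mol.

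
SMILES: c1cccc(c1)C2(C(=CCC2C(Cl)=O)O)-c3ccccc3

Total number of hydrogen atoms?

15

Hydrogens are implicit in SMILES; fill each atom to its normal valence:
  10 × C (aromatic): 1 H each → 10
  3 × C: no H
  2 × C: 1 H each → 2
  2 × C (aromatic): no H
  1 × C: 2 H
  1 × Cl: no H
  1 × O: 1 H
  1 × O: no H
  Total hydrogens = 15.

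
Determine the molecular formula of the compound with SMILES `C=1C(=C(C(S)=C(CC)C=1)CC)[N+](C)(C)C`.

Heavy atoms from the SMILES: 13 C, 1 N, 1 S.
Implicit hydrogens by atom environment:
  5 × C: 3 H each → 15
  4 × C (aromatic): no H
  2 × C: 2 H each → 4
  2 × C (aromatic): 1 H each → 2
  1 × N (charge +1): no H
  1 × S: 1 H
  Total hydrogens = 22.
Net charge +1.
Molecular formula: C13H22NS+

C13H22NS+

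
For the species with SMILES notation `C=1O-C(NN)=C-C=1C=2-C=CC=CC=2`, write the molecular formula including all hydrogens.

Heavy atoms from the SMILES: 10 C, 2 N, 1 O.
Implicit hydrogens by atom environment:
  7 × C (aromatic): 1 H each → 7
  3 × C (aromatic): no H
  1 × N: 2 H
  1 × N: 1 H
  1 × O (aromatic): no H
  Total hydrogens = 10.
Molecular formula: C10H10N2O

C10H10N2O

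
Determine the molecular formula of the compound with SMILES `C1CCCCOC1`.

C6H12O

Heavy atoms from the SMILES: 6 C, 1 O.
Implicit hydrogens by atom environment:
  6 × C: 2 H each → 12
  1 × O: no H
  Total hydrogens = 12.
Molecular formula: C6H12O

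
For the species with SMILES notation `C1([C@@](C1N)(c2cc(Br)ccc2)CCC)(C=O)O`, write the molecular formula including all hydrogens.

C13H16BrNO2

Heavy atoms from the SMILES: 1 Br, 13 C, 1 N, 2 O.
Implicit hydrogens by atom environment:
  4 × C (aromatic): 1 H each → 4
  2 × C: 2 H each → 4
  2 × C: 1 H each → 2
  2 × C: no H
  2 × C (aromatic): no H
  1 × Br: no H
  1 × C: 3 H
  1 × N: 2 H
  1 × O: 1 H
  1 × O: no H
  Total hydrogens = 16.
Molecular formula: C13H16BrNO2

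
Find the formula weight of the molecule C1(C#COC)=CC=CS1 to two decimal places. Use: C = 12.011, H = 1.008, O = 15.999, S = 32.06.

Molecular formula: C7H6OS.
M = 7×12.011 + 6×1.008 + 1×15.999 + 1×32.06 = 138.18 g/mol.

138.18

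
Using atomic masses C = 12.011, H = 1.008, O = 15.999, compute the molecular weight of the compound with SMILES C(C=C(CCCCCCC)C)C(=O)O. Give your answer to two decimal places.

Molecular formula: C12H22O2.
M = 12×12.011 + 22×1.008 + 2×15.999 = 198.31 g/mol.

198.31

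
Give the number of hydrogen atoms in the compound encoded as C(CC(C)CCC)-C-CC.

Hydrogens are implicit in SMILES; fill each atom to its normal valence:
  6 × C: 2 H each → 12
  3 × C: 3 H each → 9
  1 × C: 1 H
  Total hydrogens = 22.

22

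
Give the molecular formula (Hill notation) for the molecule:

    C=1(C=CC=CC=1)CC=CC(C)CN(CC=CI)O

Heavy atoms from the SMILES: 15 C, 1 I, 1 N, 1 O.
Implicit hydrogens by atom environment:
  5 × C: 1 H each → 5
  5 × C (aromatic): 1 H each → 5
  3 × C: 2 H each → 6
  1 × C: 3 H
  1 × C (aromatic): no H
  1 × I: no H
  1 × N: no H
  1 × O: 1 H
  Total hydrogens = 20.
Molecular formula: C15H20INO

C15H20INO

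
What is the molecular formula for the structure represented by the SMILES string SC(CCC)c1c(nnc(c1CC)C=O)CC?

Heavy atoms from the SMILES: 13 C, 2 N, 1 O, 1 S.
Implicit hydrogens by atom environment:
  4 × C: 2 H each → 8
  4 × C (aromatic): no H
  3 × C: 3 H each → 9
  2 × C: 1 H each → 2
  2 × N (aromatic): no H
  1 × O: no H
  1 × S: 1 H
  Total hydrogens = 20.
Molecular formula: C13H20N2OS

C13H20N2OS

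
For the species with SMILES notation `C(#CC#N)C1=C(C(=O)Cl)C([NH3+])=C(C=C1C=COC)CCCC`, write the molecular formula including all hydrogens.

C17H18ClN2O2+

Heavy atoms from the SMILES: 17 C, 1 Cl, 2 N, 2 O.
Implicit hydrogens by atom environment:
  5 × C (aromatic): no H
  4 × C: no H
  3 × C: 2 H each → 6
  2 × C: 3 H each → 6
  2 × C: 1 H each → 2
  2 × O: no H
  1 × C (aromatic): 1 H
  1 × Cl: no H
  1 × N (charge +1): 3 H
  1 × N: no H
  Total hydrogens = 18.
Net charge +1.
Molecular formula: C17H18ClN2O2+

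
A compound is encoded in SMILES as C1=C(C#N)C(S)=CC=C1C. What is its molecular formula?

C8H7NS

Heavy atoms from the SMILES: 8 C, 1 N, 1 S.
Implicit hydrogens by atom environment:
  3 × C (aromatic): 1 H each → 3
  3 × C (aromatic): no H
  1 × C: 3 H
  1 × C: no H
  1 × N: no H
  1 × S: 1 H
  Total hydrogens = 7.
Molecular formula: C8H7NS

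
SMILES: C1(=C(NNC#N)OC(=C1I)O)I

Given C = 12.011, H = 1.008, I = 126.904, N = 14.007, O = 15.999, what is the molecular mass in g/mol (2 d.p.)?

390.91

Molecular formula: C5H3I2N3O2.
M = 5×12.011 + 3×1.008 + 2×126.904 + 3×14.007 + 2×15.999 = 390.91 g/mol.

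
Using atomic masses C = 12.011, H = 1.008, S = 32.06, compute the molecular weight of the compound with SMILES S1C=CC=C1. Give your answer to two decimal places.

Molecular formula: C4H4S.
M = 4×12.011 + 4×1.008 + 1×32.06 = 84.14 g/mol.

84.14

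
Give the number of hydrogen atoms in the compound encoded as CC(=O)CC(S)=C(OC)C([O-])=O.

9

Hydrogens are implicit in SMILES; fill each atom to its normal valence:
  4 × C: no H
  3 × O: no H
  2 × C: 3 H each → 6
  1 × C: 2 H
  1 × O (charge -1): no H
  1 × S: 1 H
  Total hydrogens = 9.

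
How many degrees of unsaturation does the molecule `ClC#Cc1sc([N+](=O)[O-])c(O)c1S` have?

6

Molecular formula from the SMILES: C6H2ClNO3S2.
DoU = (2C + 2 + N − H − X)/2 = (2·6 + 2 + 1 − 2 − 1)/2 = 12/2 = 6.
(Structurally: 1 ring(s) + 5 π bond(s) = 6.)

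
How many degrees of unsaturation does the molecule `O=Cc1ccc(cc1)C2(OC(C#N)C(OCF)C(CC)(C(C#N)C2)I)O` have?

10

Molecular formula from the SMILES: C18H18FIN2O4.
DoU = (2C + 2 + N − H − X)/2 = (2·18 + 2 + 2 − 18 − 2)/2 = 20/2 = 10.
(Structurally: 2 ring(s) + 8 π bond(s) = 10.)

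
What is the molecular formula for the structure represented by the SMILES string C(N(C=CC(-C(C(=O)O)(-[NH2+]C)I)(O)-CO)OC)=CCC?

Heavy atoms from the SMILES: 12 C, 1 I, 2 N, 5 O.
Implicit hydrogens by atom environment:
  4 × C: 1 H each → 4
  3 × C: 3 H each → 9
  3 × C: no H
  3 × O: 1 H each → 3
  2 × C: 2 H each → 4
  2 × O: no H
  1 × I: no H
  1 × N (charge +1): 2 H
  1 × N: no H
  Total hydrogens = 22.
Net charge +1.
Molecular formula: C12H22IN2O5+

C12H22IN2O5+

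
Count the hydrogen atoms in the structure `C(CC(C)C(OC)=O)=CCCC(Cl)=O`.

Hydrogens are implicit in SMILES; fill each atom to its normal valence:
  3 × C: 2 H each → 6
  3 × C: 1 H each → 3
  3 × O: no H
  2 × C: 3 H each → 6
  2 × C: no H
  1 × Cl: no H
  Total hydrogens = 15.

15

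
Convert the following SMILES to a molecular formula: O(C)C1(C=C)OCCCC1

Heavy atoms from the SMILES: 8 C, 2 O.
Implicit hydrogens by atom environment:
  5 × C: 2 H each → 10
  2 × O: no H
  1 × C: 3 H
  1 × C: 1 H
  1 × C: no H
  Total hydrogens = 14.
Molecular formula: C8H14O2

C8H14O2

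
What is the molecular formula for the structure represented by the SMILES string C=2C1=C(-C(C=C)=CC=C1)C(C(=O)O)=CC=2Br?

C13H9BrO2

Heavy atoms from the SMILES: 1 Br, 13 C, 2 O.
Implicit hydrogens by atom environment:
  5 × C (aromatic): 1 H each → 5
  5 × C (aromatic): no H
  1 × Br: no H
  1 × C: 2 H
  1 × C: 1 H
  1 × C: no H
  1 × O: 1 H
  1 × O: no H
  Total hydrogens = 9.
Molecular formula: C13H9BrO2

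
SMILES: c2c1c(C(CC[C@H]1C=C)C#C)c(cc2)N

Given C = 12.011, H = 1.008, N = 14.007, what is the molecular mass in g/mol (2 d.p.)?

Molecular formula: C14H15N.
M = 14×12.011 + 15×1.008 + 1×14.007 = 197.28 g/mol.

197.28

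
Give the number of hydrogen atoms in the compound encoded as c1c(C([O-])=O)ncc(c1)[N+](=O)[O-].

3

Hydrogens are implicit in SMILES; fill each atom to its normal valence:
  3 × C (aromatic): 1 H each → 3
  2 × C (aromatic): no H
  2 × O: no H
  2 × O (charge -1): no H
  1 × C: no H
  1 × N (aromatic): no H
  1 × N (charge +1): no H
  Total hydrogens = 3.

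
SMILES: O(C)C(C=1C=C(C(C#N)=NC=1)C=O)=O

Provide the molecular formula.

C9H6N2O3

Heavy atoms from the SMILES: 9 C, 2 N, 3 O.
Implicit hydrogens by atom environment:
  3 × C (aromatic): no H
  3 × O: no H
  2 × C (aromatic): 1 H each → 2
  2 × C: no H
  1 × C: 3 H
  1 × C: 1 H
  1 × N (aromatic): no H
  1 × N: no H
  Total hydrogens = 6.
Molecular formula: C9H6N2O3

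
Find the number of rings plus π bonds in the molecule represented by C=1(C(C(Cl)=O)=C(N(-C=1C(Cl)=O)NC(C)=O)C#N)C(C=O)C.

Molecular formula from the SMILES: C12H9Cl2N3O4.
DoU = (2C + 2 + N − H − X)/2 = (2·12 + 2 + 3 − 9 − 2)/2 = 18/2 = 9.
(Structurally: 1 ring(s) + 8 π bond(s) = 9.)

9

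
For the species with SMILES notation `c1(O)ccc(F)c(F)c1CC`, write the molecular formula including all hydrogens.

C8H8F2O

Heavy atoms from the SMILES: 8 C, 2 F, 1 O.
Implicit hydrogens by atom environment:
  4 × C (aromatic): no H
  2 × C (aromatic): 1 H each → 2
  2 × F: no H
  1 × C: 3 H
  1 × C: 2 H
  1 × O: 1 H
  Total hydrogens = 8.
Molecular formula: C8H8F2O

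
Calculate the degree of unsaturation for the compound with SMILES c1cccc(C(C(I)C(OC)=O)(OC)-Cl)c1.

Molecular formula from the SMILES: C11H12ClIO3.
DoU = (2C + 2 + N − H − X)/2 = (2·11 + 2 + 0 − 12 − 2)/2 = 10/2 = 5.
(Structurally: 1 ring(s) + 4 π bond(s) = 5.)

5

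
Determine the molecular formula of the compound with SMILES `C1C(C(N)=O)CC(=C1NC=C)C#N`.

C9H11N3O

Heavy atoms from the SMILES: 9 C, 3 N, 1 O.
Implicit hydrogens by atom environment:
  4 × C: no H
  3 × C: 2 H each → 6
  2 × C: 1 H each → 2
  1 × N: 2 H
  1 × N: 1 H
  1 × N: no H
  1 × O: no H
  Total hydrogens = 11.
Molecular formula: C9H11N3O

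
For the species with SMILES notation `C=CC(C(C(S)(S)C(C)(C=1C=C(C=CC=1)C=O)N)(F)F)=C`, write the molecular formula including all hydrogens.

Heavy atoms from the SMILES: 15 C, 2 F, 1 N, 1 O, 2 S.
Implicit hydrogens by atom environment:
  4 × C (aromatic): 1 H each → 4
  4 × C: no H
  2 × C: 2 H each → 4
  2 × C: 1 H each → 2
  2 × C (aromatic): no H
  2 × F: no H
  2 × S: 1 H each → 2
  1 × C: 3 H
  1 × N: 2 H
  1 × O: no H
  Total hydrogens = 17.
Molecular formula: C15H17F2NOS2

C15H17F2NOS2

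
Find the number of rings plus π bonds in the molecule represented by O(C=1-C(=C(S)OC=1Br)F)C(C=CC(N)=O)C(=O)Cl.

Molecular formula from the SMILES: C9H6BrClFNO4S.
DoU = (2C + 2 + N − H − X)/2 = (2·9 + 2 + 1 − 6 − 3)/2 = 12/2 = 6.
(Structurally: 1 ring(s) + 5 π bond(s) = 6.)

6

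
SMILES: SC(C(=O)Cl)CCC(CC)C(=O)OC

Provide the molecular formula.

Heavy atoms from the SMILES: 9 C, 1 Cl, 3 O, 1 S.
Implicit hydrogens by atom environment:
  3 × C: 2 H each → 6
  3 × O: no H
  2 × C: 3 H each → 6
  2 × C: 1 H each → 2
  2 × C: no H
  1 × Cl: no H
  1 × S: 1 H
  Total hydrogens = 15.
Molecular formula: C9H15ClO3S

C9H15ClO3S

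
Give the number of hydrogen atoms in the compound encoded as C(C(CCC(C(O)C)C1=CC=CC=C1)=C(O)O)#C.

Hydrogens are implicit in SMILES; fill each atom to its normal valence:
  5 × C (aromatic): 1 H each → 5
  3 × C: 1 H each → 3
  3 × C: no H
  3 × O: 1 H each → 3
  2 × C: 2 H each → 4
  1 × C: 3 H
  1 × C (aromatic): no H
  Total hydrogens = 18.

18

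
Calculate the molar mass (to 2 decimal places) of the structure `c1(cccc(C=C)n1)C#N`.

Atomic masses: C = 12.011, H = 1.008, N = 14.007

Molecular formula: C8H6N2.
M = 8×12.011 + 6×1.008 + 2×14.007 = 130.15 g/mol.

130.15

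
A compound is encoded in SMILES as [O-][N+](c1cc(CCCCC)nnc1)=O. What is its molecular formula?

Heavy atoms from the SMILES: 9 C, 3 N, 2 O.
Implicit hydrogens by atom environment:
  4 × C: 2 H each → 8
  2 × C (aromatic): 1 H each → 2
  2 × C (aromatic): no H
  2 × N (aromatic): no H
  1 × C: 3 H
  1 × N (charge +1): no H
  1 × O: no H
  1 × O (charge -1): no H
  Total hydrogens = 13.
Molecular formula: C9H13N3O2

C9H13N3O2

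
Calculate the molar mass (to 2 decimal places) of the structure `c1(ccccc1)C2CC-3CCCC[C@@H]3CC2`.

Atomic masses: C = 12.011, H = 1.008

Molecular formula: C16H22.
M = 16×12.011 + 22×1.008 = 214.35 g/mol.

214.35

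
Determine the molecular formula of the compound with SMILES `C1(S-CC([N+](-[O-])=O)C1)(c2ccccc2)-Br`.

Heavy atoms from the SMILES: 1 Br, 10 C, 1 N, 2 O, 1 S.
Implicit hydrogens by atom environment:
  5 × C (aromatic): 1 H each → 5
  2 × C: 2 H each → 4
  1 × Br: no H
  1 × C: 1 H
  1 × C: no H
  1 × C (aromatic): no H
  1 × N (charge +1): no H
  1 × O: no H
  1 × O (charge -1): no H
  1 × S: no H
  Total hydrogens = 10.
Molecular formula: C10H10BrNO2S

C10H10BrNO2S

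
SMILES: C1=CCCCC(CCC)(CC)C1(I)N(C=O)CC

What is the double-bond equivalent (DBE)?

Molecular formula from the SMILES: C15H26INO.
DoU = (2C + 2 + N − H − X)/2 = (2·15 + 2 + 1 − 26 − 1)/2 = 6/2 = 3.
(Structurally: 1 ring(s) + 2 π bond(s) = 3.)

3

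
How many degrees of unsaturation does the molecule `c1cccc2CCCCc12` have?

Molecular formula from the SMILES: C10H12.
DoU = (2C + 2 + N − H − X)/2 = (2·10 + 2 + 0 − 12 − 0)/2 = 10/2 = 5.
(Structurally: 2 ring(s) + 3 π bond(s) = 5.)

5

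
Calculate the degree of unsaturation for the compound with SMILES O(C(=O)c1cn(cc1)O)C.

4

Molecular formula from the SMILES: C6H7NO3.
DoU = (2C + 2 + N − H − X)/2 = (2·6 + 2 + 1 − 7 − 0)/2 = 8/2 = 4.
(Structurally: 1 ring(s) + 3 π bond(s) = 4.)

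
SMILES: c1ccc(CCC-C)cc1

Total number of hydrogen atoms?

14

Hydrogens are implicit in SMILES; fill each atom to its normal valence:
  5 × C (aromatic): 1 H each → 5
  3 × C: 2 H each → 6
  1 × C: 3 H
  1 × C (aromatic): no H
  Total hydrogens = 14.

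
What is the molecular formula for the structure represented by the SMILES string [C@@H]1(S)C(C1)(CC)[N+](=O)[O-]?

C5H9NO2S

Heavy atoms from the SMILES: 5 C, 1 N, 2 O, 1 S.
Implicit hydrogens by atom environment:
  2 × C: 2 H each → 4
  1 × C: 3 H
  1 × C: 1 H
  1 × C: no H
  1 × N (charge +1): no H
  1 × O: no H
  1 × O (charge -1): no H
  1 × S: 1 H
  Total hydrogens = 9.
Molecular formula: C5H9NO2S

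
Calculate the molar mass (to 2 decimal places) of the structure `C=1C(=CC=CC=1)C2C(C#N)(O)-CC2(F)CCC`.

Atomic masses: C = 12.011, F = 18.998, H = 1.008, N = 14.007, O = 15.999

Molecular formula: C14H16FNO.
M = 14×12.011 + 1×18.998 + 16×1.008 + 1×14.007 + 1×15.999 = 233.29 g/mol.

233.29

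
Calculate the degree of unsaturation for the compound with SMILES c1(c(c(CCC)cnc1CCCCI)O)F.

Molecular formula from the SMILES: C12H17FINO.
DoU = (2C + 2 + N − H − X)/2 = (2·12 + 2 + 1 − 17 − 2)/2 = 8/2 = 4.
(Structurally: 1 ring(s) + 3 π bond(s) = 4.)

4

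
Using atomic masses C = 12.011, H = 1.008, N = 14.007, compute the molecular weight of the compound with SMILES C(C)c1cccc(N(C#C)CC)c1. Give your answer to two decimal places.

173.26

Molecular formula: C12H15N.
M = 12×12.011 + 15×1.008 + 1×14.007 = 173.26 g/mol.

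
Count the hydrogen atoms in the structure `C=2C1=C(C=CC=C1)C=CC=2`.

8

Hydrogens are implicit in SMILES; fill each atom to its normal valence:
  8 × C (aromatic): 1 H each → 8
  2 × C (aromatic): no H
  Total hydrogens = 8.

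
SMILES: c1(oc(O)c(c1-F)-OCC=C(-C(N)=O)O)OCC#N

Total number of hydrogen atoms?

9

Hydrogens are implicit in SMILES; fill each atom to its normal valence:
  4 × C (aromatic): no H
  3 × C: no H
  3 × O: no H
  2 × C: 2 H each → 4
  2 × O: 1 H each → 2
  1 × C: 1 H
  1 × F: no H
  1 × N: 2 H
  1 × N: no H
  1 × O (aromatic): no H
  Total hydrogens = 9.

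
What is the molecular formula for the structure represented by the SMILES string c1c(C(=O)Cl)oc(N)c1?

Heavy atoms from the SMILES: 5 C, 1 Cl, 1 N, 2 O.
Implicit hydrogens by atom environment:
  2 × C (aromatic): 1 H each → 2
  2 × C (aromatic): no H
  1 × C: no H
  1 × Cl: no H
  1 × N: 2 H
  1 × O (aromatic): no H
  1 × O: no H
  Total hydrogens = 4.
Molecular formula: C5H4ClNO2

C5H4ClNO2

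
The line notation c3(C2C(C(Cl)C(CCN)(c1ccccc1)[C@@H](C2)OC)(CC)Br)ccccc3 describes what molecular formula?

Heavy atoms from the SMILES: 1 Br, 23 C, 1 Cl, 1 N, 1 O.
Implicit hydrogens by atom environment:
  10 × C (aromatic): 1 H each → 10
  4 × C: 2 H each → 8
  3 × C: 1 H each → 3
  2 × C: 3 H each → 6
  2 × C: no H
  2 × C (aromatic): no H
  1 × Br: no H
  1 × Cl: no H
  1 × N: 2 H
  1 × O: no H
  Total hydrogens = 29.
Molecular formula: C23H29BrClNO

C23H29BrClNO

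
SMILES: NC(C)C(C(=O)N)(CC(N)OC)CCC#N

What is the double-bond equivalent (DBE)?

3

Molecular formula from the SMILES: C10H20N4O2.
DoU = (2C + 2 + N − H − X)/2 = (2·10 + 2 + 4 − 20 − 0)/2 = 6/2 = 3.
(Structurally: 0 ring(s) + 3 π bond(s) = 3.)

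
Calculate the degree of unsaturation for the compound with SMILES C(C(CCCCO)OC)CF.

0

Molecular formula from the SMILES: C8H17FO2.
DoU = (2C + 2 + N − H − X)/2 = (2·8 + 2 + 0 − 17 − 1)/2 = 0/2 = 0.
(Structurally: 0 ring(s) + 0 π bond(s) = 0.)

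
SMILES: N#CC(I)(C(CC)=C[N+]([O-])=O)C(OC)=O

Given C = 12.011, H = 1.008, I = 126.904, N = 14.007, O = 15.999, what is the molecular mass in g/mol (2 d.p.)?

Molecular formula: C8H9IN2O4.
M = 8×12.011 + 9×1.008 + 1×126.904 + 2×14.007 + 4×15.999 = 324.07 g/mol.

324.07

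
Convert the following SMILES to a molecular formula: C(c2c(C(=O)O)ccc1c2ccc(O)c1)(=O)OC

C13H10O5

Heavy atoms from the SMILES: 13 C, 5 O.
Implicit hydrogens by atom environment:
  5 × C (aromatic): 1 H each → 5
  5 × C (aromatic): no H
  3 × O: no H
  2 × C: no H
  2 × O: 1 H each → 2
  1 × C: 3 H
  Total hydrogens = 10.
Molecular formula: C13H10O5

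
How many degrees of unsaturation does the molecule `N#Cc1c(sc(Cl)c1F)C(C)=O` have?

Molecular formula from the SMILES: C7H3ClFNOS.
DoU = (2C + 2 + N − H − X)/2 = (2·7 + 2 + 1 − 3 − 2)/2 = 12/2 = 6.
(Structurally: 1 ring(s) + 5 π bond(s) = 6.)

6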